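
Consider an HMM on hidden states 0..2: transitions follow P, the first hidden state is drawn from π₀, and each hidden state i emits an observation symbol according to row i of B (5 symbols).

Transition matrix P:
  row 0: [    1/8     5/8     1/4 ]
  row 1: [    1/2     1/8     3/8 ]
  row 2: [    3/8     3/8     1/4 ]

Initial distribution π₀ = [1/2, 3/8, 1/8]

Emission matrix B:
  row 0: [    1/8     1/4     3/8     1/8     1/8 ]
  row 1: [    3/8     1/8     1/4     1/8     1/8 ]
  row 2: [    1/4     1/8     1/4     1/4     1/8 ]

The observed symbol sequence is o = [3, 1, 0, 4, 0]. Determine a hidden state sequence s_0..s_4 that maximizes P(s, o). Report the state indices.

t=0: δ = [6.250e-02, 4.688e-02, 3.125e-02]  (obs o_0=3)
t=1: δ = [5.859e-03, 4.883e-03, 2.197e-03]  ψ = [1, 0, 1]  (obs o_1=1)
t=2: δ = [3.052e-04, 1.373e-03, 4.578e-04]  ψ = [1, 0, 1]  (obs o_2=0)
t=3: δ = [8.583e-05, 2.384e-05, 6.437e-05]  ψ = [1, 0, 1]  (obs o_3=4)
t=4: δ = [3.017e-06, 2.012e-05, 5.364e-06]  ψ = [2, 0, 0]  (obs o_4=0)
backtrack: best end state = 1; path = [1, 0, 1, 0, 1]

path = [1, 0, 1, 0, 1]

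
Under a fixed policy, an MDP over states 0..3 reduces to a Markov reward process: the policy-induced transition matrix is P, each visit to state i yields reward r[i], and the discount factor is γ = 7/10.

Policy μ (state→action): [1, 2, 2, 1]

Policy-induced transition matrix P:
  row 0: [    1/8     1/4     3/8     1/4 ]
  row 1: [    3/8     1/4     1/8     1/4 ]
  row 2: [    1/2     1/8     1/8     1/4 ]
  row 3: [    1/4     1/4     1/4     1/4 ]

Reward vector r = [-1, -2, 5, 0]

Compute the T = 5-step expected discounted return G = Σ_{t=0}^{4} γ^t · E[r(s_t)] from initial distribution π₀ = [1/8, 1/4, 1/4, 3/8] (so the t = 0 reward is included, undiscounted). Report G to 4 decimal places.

t=0: π = [0.1250, 0.2500, 0.2500, 0.3750], E[r] = 0.6250, γ^t·E[r] = 0.625000, running G = 0.625000
t=1: π = [0.3281, 0.2188, 0.2031, 0.2500], E[r] = 0.2500, γ^t·E[r] = 0.175000, running G = 0.800000
t=2: π = [0.2871, 0.2246, 0.2383, 0.2500], E[r] = 0.4551, γ^t·E[r] = 0.222988, running G = 1.022988
t=3: π = [0.3018, 0.2202, 0.2280, 0.2500], E[r] = 0.3979, γ^t·E[r] = 0.136497, running G = 1.159485
t=4: π = [0.2968, 0.2215, 0.2317, 0.2500], E[r] = 0.4186, γ^t·E[r] = 0.100515, running G = 1.260000

G = 1.2600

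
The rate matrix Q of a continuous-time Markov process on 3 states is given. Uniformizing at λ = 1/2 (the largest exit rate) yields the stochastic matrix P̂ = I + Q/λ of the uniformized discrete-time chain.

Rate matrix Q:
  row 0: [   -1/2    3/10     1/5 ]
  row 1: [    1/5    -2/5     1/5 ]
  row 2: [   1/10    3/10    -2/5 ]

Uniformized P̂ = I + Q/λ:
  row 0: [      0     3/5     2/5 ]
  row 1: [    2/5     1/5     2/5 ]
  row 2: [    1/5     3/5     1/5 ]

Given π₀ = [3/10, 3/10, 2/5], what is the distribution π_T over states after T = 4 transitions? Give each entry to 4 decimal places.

t=0: π = [0.3000, 0.3000, 0.4000]
t=1: π = [0.2000, 0.4800, 0.3200]
t=2: π = [0.2560, 0.4080, 0.3360]
t=3: π = [0.2304, 0.4368, 0.3328]
t=4: π = [0.2413, 0.4253, 0.3334]

π = [0.2413, 0.4253, 0.3334]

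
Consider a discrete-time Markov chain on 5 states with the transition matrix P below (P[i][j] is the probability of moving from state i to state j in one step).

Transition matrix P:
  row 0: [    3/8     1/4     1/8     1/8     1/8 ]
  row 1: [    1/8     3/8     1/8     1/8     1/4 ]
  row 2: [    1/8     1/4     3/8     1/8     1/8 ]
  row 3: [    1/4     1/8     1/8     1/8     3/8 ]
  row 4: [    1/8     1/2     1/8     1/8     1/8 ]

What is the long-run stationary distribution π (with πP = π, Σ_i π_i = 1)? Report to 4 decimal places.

π = [0.1875, 0.3241, 0.1667, 0.1250, 0.1968]

Balance equations π_j = Σ_i π_i·P[i][j]:
  π_0 = 3/8·π_0 + 1/8·π_1 + 1/8·π_2 + 1/4·π_3 + 1/8·π_4
  π_1 = 1/4·π_0 + 3/8·π_1 + 1/4·π_2 + 1/8·π_3 + 1/2·π_4
  π_2 = 1/8·π_0 + 1/8·π_1 + 3/8·π_2 + 1/8·π_3 + 1/8·π_4
  π_3 = 1/8·π_0 + 1/8·π_1 + 1/8·π_2 + 1/8·π_3 + 1/8·π_4
  normalize: π_0 + π_1 + π_2 + π_3 + π_4 = 1
Solving the linear system gives exactly π = [3/16, 35/108, 1/6, 1/8, 85/432].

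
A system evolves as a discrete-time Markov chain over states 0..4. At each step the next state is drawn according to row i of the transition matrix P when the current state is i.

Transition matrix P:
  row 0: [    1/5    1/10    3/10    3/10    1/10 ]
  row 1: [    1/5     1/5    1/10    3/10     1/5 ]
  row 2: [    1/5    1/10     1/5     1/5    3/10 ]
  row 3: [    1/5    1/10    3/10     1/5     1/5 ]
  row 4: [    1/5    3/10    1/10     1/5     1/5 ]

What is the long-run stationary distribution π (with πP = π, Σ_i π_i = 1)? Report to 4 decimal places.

π = [0.2000, 0.1557, 0.2079, 0.2356, 0.2008]

Balance equations π_j = Σ_i π_i·P[i][j]:
  π_0 = 1/5·π_0 + 1/5·π_1 + 1/5·π_2 + 1/5·π_3 + 1/5·π_4
  π_1 = 1/10·π_0 + 1/5·π_1 + 1/10·π_2 + 1/10·π_3 + 3/10·π_4
  π_2 = 3/10·π_0 + 1/10·π_1 + 1/5·π_2 + 3/10·π_3 + 1/10·π_4
  π_3 = 3/10·π_0 + 3/10·π_1 + 1/5·π_2 + 1/5·π_3 + 1/5·π_4
  normalize: π_0 + π_1 + π_2 + π_3 + π_4 = 1
Solving the linear system gives exactly π = [1/5, 197/1265, 263/1265, 298/1265, 254/1265].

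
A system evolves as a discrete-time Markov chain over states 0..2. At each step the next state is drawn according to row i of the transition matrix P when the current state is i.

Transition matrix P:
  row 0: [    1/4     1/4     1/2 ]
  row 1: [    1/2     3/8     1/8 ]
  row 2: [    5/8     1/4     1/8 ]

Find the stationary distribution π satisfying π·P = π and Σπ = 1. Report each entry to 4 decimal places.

π = [0.4286, 0.2857, 0.2857]

Balance equations π_j = Σ_i π_i·P[i][j]:
  π_0 = 1/4·π_0 + 1/2·π_1 + 5/8·π_2
  π_1 = 1/4·π_0 + 3/8·π_1 + 1/4·π_2
  normalize: π_0 + π_1 + π_2 = 1
Solving the linear system gives exactly π = [3/7, 2/7, 2/7].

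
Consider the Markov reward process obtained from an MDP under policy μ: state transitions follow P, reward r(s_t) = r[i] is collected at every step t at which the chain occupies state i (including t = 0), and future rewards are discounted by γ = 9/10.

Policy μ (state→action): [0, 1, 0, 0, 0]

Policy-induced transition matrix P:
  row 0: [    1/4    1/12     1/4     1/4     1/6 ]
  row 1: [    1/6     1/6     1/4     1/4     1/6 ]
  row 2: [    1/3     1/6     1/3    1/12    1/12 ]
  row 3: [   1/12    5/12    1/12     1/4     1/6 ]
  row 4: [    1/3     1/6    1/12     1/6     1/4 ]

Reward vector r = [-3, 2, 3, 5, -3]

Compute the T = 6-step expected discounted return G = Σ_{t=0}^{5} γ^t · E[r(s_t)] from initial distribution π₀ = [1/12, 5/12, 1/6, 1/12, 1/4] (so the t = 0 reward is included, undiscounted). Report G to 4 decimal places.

t=0: π = [0.0833, 0.4167, 0.1667, 0.0833, 0.2500], E[r] = 0.7500, γ^t·E[r] = 0.750000, running G = 0.750000
t=1: π = [0.2361, 0.1806, 0.2083, 0.2014, 0.1736], E[r] = 0.7639, γ^t·E[r] = 0.687500, running G = 1.437500
t=2: π = [0.2332, 0.1973, 0.2049, 0.2008, 0.1638], E[r] = 0.8223, γ^t·E[r] = 0.666094, running G = 2.103594
t=3: π = [0.2308, 0.1974, 0.2063, 0.2022, 0.1632], E[r] = 0.8427, γ^t·E[r] = 0.614320, running G = 2.717914
t=4: π = [0.2306, 0.1980, 0.2063, 0.2020, 0.1631], E[r] = 0.8437, γ^t·E[r] = 0.553566, running G = 3.271480
t=5: π = [0.2306, 0.1979, 0.2063, 0.2020, 0.1631], E[r] = 0.8440, γ^t·E[r] = 0.498395, running G = 3.769875

G = 3.7699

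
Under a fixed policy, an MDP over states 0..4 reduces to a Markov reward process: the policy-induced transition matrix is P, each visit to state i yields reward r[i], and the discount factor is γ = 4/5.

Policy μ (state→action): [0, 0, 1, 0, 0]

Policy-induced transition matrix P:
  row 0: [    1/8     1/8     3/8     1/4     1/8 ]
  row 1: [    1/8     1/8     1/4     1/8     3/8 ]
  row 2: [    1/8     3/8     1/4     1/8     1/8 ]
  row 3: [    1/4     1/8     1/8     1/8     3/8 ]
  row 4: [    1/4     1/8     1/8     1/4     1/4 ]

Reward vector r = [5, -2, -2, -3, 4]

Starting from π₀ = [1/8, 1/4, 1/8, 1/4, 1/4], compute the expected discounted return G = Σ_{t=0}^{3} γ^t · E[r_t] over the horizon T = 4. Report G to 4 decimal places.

t=0: π = [0.1250, 0.2500, 0.1250, 0.2500, 0.2500], E[r] = 0.1250, γ^t·E[r] = 0.125000, running G = 0.125000
t=1: π = [0.1875, 0.1563, 0.2031, 0.1719, 0.2813], E[r] = 0.8281, γ^t·E[r] = 0.662500, running G = 0.787500
t=2: π = [0.1816, 0.1758, 0.2168, 0.1836, 0.2422], E[r] = 0.5410, γ^t·E[r] = 0.346250, running G = 1.133750
t=3: π = [0.1782, 0.1792, 0.2195, 0.1780, 0.2451], E[r] = 0.5403, γ^t·E[r] = 0.276625, running G = 1.410375

G = 1.4104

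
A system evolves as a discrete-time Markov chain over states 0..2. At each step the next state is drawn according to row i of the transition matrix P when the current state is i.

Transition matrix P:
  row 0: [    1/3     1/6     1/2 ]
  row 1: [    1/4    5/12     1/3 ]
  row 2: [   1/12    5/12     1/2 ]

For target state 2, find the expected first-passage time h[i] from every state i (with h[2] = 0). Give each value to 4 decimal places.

h = [2.1600, 2.6400, 0.0000]

First-step conditioning: h[2] = 0; for i ≠ 2, h[i] = 1 + Σ_k P[i][k]·h[k].
  h[0] = 1 + 1/3·h[0] + 1/6·h[1]
  h[1] = 1 + 1/4·h[0] + 5/12·h[1]
Solving the 2×2 linear system over states ≠ 2 gives exactly h = [54/25, 66/25, 0] (h[2] = 0 is the target).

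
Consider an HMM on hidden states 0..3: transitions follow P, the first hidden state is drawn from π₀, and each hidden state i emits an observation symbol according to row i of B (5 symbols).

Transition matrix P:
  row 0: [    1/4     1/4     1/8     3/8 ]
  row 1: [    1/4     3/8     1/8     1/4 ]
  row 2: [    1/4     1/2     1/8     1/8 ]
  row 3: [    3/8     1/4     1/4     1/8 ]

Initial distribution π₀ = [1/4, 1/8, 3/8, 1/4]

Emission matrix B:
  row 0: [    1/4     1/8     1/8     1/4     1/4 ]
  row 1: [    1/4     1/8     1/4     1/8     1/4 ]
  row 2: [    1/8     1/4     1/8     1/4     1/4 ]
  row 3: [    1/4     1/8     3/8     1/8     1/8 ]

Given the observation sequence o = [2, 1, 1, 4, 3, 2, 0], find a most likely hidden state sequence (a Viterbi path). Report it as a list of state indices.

path = [3, 2, 1, 1, 0, 3, 0]

t=0: δ = [3.125e-02, 3.125e-02, 4.688e-02, 9.375e-02]  (obs o_0=2)
t=1: δ = [4.395e-03, 2.930e-03, 5.859e-03, 1.465e-03]  ψ = [3, 2, 3, 0]  (obs o_1=1)
t=2: δ = [1.831e-04, 3.662e-04, 1.831e-04, 2.060e-04]  ψ = [2, 2, 2, 0]  (obs o_2=1)
t=3: δ = [2.289e-05, 3.433e-05, 1.287e-05, 1.144e-05]  ψ = [1, 1, 3, 1]  (obs o_3=4)
t=4: δ = [2.146e-06, 1.609e-06, 1.073e-06, 1.073e-06]  ψ = [1, 1, 1, 0]  (obs o_4=3)
t=5: δ = [6.706e-08, 1.509e-07, 3.353e-08, 3.017e-07]  ψ = [0, 1, 0, 0]  (obs o_5=2)
t=6: δ = [2.829e-08, 1.886e-08, 9.430e-09, 9.430e-09]  ψ = [3, 3, 3, 1]  (obs o_6=0)
backtrack: best end state = 0; path = [3, 2, 1, 1, 0, 3, 0]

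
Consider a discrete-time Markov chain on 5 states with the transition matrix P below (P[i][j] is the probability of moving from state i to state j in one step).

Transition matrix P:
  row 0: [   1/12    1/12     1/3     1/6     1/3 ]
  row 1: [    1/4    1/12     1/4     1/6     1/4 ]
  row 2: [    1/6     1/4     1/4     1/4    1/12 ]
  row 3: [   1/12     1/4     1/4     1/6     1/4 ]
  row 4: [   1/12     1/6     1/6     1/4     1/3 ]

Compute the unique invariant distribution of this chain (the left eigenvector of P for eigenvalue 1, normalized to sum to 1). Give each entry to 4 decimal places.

π = [0.1331, 0.1781, 0.2410, 0.2068, 0.2410]

Balance equations π_j = Σ_i π_i·P[i][j]:
  π_0 = 1/12·π_0 + 1/4·π_1 + 1/6·π_2 + 1/12·π_3 + 1/12·π_4
  π_1 = 1/12·π_0 + 1/12·π_1 + 1/4·π_2 + 1/4·π_3 + 1/6·π_4
  π_2 = 1/3·π_0 + 1/4·π_1 + 1/4·π_2 + 1/4·π_3 + 1/6·π_4
  π_3 = 1/6·π_0 + 1/6·π_1 + 1/4·π_2 + 1/6·π_3 + 1/4·π_4
  normalize: π_0 + π_1 + π_2 + π_3 + π_4 = 1
Solving the linear system gives exactly π = [37/278, 99/556, 67/278, 115/556, 67/278].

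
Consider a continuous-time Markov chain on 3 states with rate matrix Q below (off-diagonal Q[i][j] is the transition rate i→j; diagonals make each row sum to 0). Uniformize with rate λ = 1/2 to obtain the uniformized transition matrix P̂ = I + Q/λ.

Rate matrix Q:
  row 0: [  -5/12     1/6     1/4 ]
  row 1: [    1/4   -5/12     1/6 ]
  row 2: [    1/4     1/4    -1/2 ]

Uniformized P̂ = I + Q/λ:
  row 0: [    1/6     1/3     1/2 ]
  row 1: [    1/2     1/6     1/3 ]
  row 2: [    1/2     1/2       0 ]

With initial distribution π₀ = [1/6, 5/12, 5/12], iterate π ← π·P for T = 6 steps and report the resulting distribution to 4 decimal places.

π = [0.3747, 0.3274, 0.2979]

t=0: π = [0.1667, 0.4167, 0.4167]
t=1: π = [0.4444, 0.3333, 0.2222]
t=2: π = [0.3519, 0.3148, 0.3333]
t=3: π = [0.3827, 0.3364, 0.2809]
t=4: π = [0.3724, 0.3241, 0.3035]
t=5: π = [0.3759, 0.3299, 0.2942]
t=6: π = [0.3747, 0.3274, 0.2979]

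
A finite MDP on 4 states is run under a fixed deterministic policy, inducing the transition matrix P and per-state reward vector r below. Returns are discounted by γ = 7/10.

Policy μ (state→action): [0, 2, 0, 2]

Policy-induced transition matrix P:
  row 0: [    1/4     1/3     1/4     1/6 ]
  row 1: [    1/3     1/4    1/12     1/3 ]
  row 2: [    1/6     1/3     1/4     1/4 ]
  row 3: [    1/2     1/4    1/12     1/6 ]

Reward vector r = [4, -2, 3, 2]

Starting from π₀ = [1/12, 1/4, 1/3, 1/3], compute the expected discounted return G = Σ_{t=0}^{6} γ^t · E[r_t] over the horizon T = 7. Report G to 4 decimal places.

t=0: π = [0.0833, 0.2500, 0.3333, 0.3333], E[r] = 1.5000, γ^t·E[r] = 1.500000, running G = 1.500000
t=1: π = [0.3264, 0.2847, 0.1528, 0.2361], E[r] = 1.6667, γ^t·E[r] = 1.166667, running G = 2.666667
t=2: π = [0.3200, 0.2899, 0.1632, 0.2269], E[r] = 1.6435, γ^t·E[r] = 0.805324, running G = 3.471991
t=3: π = [0.3173, 0.2903, 0.1639, 0.2286], E[r] = 1.6373, γ^t·E[r] = 0.561610, running G = 4.033600
t=4: π = [0.3177, 0.2901, 0.1635, 0.2287], E[r] = 1.6385, γ^t·E[r] = 0.393405, running G = 4.427005
t=5: π = [0.3177, 0.2901, 0.1635, 0.2286], E[r] = 1.6386, γ^t·E[r] = 0.275396, running G = 4.702401
t=6: π = [0.3177, 0.2901, 0.1635, 0.2286], E[r] = 1.6385, γ^t·E[r] = 0.192773, running G = 4.895173

G = 4.8952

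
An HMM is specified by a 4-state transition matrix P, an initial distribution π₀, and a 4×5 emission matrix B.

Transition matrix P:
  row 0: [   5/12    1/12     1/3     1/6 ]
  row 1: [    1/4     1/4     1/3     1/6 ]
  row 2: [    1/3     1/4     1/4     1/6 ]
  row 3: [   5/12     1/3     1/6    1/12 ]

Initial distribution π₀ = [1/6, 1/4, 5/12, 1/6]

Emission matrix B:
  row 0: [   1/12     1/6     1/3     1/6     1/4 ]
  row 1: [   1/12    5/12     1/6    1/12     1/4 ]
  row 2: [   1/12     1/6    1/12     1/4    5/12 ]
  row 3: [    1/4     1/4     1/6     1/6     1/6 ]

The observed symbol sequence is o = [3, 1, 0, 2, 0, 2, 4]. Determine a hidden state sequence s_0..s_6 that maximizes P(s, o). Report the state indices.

t=0: δ = [2.778e-02, 2.083e-02, 1.042e-01, 2.778e-02]  (obs o_0=3)
t=1: δ = [5.787e-03, 1.085e-02, 4.340e-03, 4.340e-03]  ψ = [2, 2, 2, 2]  (obs o_1=1)
t=2: δ = [2.261e-04, 2.261e-04, 3.014e-04, 4.521e-04]  ψ = [1, 1, 1, 1]  (obs o_2=0)
t=3: δ = [6.279e-05, 2.512e-05, 6.279e-06, 8.372e-06]  ψ = [3, 3, 0, 2]  (obs o_3=2)
t=4: δ = [2.180e-06, 5.233e-07, 1.744e-06, 2.616e-06]  ψ = [0, 1, 0, 0]  (obs o_4=0)
t=5: δ = [3.634e-07, 1.454e-07, 6.056e-08, 6.056e-08]  ψ = [3, 3, 0, 0]  (obs o_5=2)
t=6: δ = [3.785e-08, 9.085e-09, 5.047e-08, 1.009e-08]  ψ = [0, 1, 0, 0]  (obs o_6=4)
backtrack: best end state = 2; path = [2, 1, 3, 0, 3, 0, 2]

path = [2, 1, 3, 0, 3, 0, 2]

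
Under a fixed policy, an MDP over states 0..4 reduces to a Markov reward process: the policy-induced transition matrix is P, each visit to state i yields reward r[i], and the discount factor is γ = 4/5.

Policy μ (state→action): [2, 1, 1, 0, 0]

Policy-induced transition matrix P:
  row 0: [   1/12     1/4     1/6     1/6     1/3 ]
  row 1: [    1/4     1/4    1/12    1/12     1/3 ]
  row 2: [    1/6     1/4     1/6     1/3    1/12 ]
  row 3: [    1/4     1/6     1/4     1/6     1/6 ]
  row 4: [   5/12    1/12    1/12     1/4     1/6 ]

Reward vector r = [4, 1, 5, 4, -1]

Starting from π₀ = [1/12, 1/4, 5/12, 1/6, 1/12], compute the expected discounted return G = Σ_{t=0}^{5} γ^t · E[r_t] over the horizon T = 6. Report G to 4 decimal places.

G = 9.8667

t=0: π = [0.0833, 0.2500, 0.4167, 0.1667, 0.0833], E[r] = 3.2500, γ^t·E[r] = 3.250000, running G = 3.250000
t=1: π = [0.2153, 0.2222, 0.1528, 0.2222, 0.1875], E[r] = 2.5486, γ^t·E[r] = 2.038889, running G = 5.288889
t=2: π = [0.2326, 0.2002, 0.1510, 0.1892, 0.2269], E[r] = 2.4161, γ^t·E[r] = 1.546296, running G = 6.835185
t=3: π = [0.2364, 0.1964, 0.1468, 0.1941, 0.2262], E[r] = 2.4265, γ^t·E[r] = 1.242346, running G = 8.077531
t=4: π = [0.2361, 0.1961, 0.1476, 0.1936, 0.2266], E[r] = 2.4264, γ^t·E[r] = 0.993842, running G = 9.071373
t=5: π = [0.2361, 0.1961, 0.1476, 0.1938, 0.2264], E[r] = 2.4273, γ^t·E[r] = 0.795375, running G = 9.866748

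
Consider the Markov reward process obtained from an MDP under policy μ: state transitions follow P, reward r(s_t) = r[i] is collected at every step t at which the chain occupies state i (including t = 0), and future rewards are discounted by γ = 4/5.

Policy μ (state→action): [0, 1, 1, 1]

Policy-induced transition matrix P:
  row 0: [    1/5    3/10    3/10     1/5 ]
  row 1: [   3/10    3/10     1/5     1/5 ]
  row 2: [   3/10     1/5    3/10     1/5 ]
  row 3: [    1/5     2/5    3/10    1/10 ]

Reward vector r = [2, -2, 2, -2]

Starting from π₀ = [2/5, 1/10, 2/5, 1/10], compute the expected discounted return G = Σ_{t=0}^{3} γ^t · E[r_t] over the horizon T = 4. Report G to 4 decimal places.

G = 1.4582

t=0: π = [0.4000, 0.1000, 0.4000, 0.1000], E[r] = 1.2000, γ^t·E[r] = 1.200000, running G = 1.200000
t=1: π = [0.2500, 0.2700, 0.2900, 0.1900], E[r] = 0.1600, γ^t·E[r] = 0.128000, running G = 1.328000
t=2: π = [0.2560, 0.2900, 0.2730, 0.1810], E[r] = 0.1160, γ^t·E[r] = 0.074240, running G = 1.402240
t=3: π = [0.2563, 0.2908, 0.2710, 0.1819], E[r] = 0.1092, γ^t·E[r] = 0.055910, running G = 1.458150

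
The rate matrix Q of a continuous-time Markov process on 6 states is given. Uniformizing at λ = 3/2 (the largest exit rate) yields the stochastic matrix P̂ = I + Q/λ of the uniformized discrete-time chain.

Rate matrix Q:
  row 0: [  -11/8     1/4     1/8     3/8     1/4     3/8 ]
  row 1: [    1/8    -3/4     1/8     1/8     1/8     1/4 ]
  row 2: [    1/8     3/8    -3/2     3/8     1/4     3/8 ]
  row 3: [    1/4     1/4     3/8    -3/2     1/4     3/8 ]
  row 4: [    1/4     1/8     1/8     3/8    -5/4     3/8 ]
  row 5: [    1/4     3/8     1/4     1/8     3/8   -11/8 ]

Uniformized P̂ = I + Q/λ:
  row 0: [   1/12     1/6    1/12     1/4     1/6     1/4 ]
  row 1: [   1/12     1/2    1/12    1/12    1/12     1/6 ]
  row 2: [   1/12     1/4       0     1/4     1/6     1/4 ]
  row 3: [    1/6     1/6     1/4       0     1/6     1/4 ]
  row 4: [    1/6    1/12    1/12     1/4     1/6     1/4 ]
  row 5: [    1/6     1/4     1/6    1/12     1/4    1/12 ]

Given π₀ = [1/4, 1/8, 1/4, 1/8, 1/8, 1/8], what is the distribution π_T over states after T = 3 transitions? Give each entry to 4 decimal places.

π = [0.1243, 0.2644, 0.1111, 0.1423, 0.1616, 0.1963]

t=0: π = [0.2500, 0.1250, 0.2500, 0.1250, 0.1250, 0.1250]
t=1: π = [0.1146, 0.2292, 0.0938, 0.1771, 0.1667, 0.2188]
t=2: π = [0.1302, 0.2552, 0.1233, 0.1311, 0.1658, 0.1944]
t=3: π = [0.1243, 0.2644, 0.1111, 0.1423, 0.1616, 0.1963]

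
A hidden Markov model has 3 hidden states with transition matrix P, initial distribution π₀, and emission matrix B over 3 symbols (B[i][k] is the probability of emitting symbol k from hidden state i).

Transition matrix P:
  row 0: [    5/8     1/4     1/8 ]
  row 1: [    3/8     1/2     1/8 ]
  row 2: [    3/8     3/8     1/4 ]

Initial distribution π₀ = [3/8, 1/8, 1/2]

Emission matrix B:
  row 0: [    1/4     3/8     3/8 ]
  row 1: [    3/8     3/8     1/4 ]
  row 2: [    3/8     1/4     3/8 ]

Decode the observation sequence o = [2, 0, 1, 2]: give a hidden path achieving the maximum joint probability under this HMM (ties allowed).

path = [0, 0, 0, 0]

t=0: δ = [1.406e-01, 3.125e-02, 1.875e-01]  (obs o_0=2)
t=1: δ = [2.197e-02, 2.637e-02, 1.758e-02]  ψ = [0, 2, 2]  (obs o_1=0)
t=2: δ = [5.150e-03, 4.944e-03, 1.099e-03]  ψ = [0, 1, 2]  (obs o_2=1)
t=3: δ = [1.207e-03, 6.180e-04, 2.414e-04]  ψ = [0, 1, 0]  (obs o_3=2)
backtrack: best end state = 0; path = [0, 0, 0, 0]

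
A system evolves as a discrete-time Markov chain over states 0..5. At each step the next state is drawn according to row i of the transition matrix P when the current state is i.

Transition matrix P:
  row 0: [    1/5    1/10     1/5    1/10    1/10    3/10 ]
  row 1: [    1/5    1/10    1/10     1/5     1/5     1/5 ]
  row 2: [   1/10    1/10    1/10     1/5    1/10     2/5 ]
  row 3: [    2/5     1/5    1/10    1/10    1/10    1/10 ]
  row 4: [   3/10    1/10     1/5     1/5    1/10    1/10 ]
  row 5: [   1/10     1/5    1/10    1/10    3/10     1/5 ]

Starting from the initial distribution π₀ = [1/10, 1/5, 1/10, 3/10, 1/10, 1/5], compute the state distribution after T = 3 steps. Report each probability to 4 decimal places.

t=0: π = [0.1000, 0.2000, 0.1000, 0.3000, 0.1000, 0.2000]
t=1: π = [0.2400, 0.1500, 0.1200, 0.1400, 0.1600, 0.1900]
t=2: π = [0.2130, 0.1330, 0.1400, 0.1430, 0.1530, 0.2180]
t=3: π = [0.2081, 0.1361, 0.1366, 0.1426, 0.1569, 0.2197]

π = [0.2081, 0.1361, 0.1366, 0.1426, 0.1569, 0.2197]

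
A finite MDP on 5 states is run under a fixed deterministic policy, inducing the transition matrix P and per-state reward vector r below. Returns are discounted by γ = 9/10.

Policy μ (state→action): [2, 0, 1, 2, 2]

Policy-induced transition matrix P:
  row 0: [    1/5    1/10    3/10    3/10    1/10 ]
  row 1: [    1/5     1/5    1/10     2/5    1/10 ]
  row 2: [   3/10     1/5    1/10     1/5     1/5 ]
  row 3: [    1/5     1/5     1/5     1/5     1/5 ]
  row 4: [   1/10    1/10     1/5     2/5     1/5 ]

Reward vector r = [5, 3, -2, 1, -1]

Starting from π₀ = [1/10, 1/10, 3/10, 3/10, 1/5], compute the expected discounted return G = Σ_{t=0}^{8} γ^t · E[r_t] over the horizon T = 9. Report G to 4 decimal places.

G = 6.7579

t=0: π = [0.1000, 0.1000, 0.3000, 0.3000, 0.2000], E[r] = 0.3000, γ^t·E[r] = 0.300000, running G = 0.300000
t=1: π = [0.2100, 0.1700, 0.1700, 0.2700, 0.1800], E[r] = 1.3100, γ^t·E[r] = 1.179000, running G = 1.479000
t=2: π = [0.1990, 0.1610, 0.1870, 0.2910, 0.1620], E[r] = 1.2330, γ^t·E[r] = 0.998730, running G = 2.477730
t=3: π = [0.2025, 0.1639, 0.1851, 0.2845, 0.1640], E[r] = 1.2545, γ^t·E[r] = 0.914531, running G = 3.392261
t=4: π = [0.2021, 0.1634, 0.1854, 0.2858, 0.1634], E[r] = 1.2524, γ^t·E[r] = 0.821680, running G = 4.213940
t=5: π = [0.2022, 0.1635, 0.1853, 0.2856, 0.1635], E[r] = 1.2528, γ^t·E[r] = 0.739749, running G = 4.953689
t=6: π = [0.2022, 0.1634, 0.1853, 0.2856, 0.1634], E[r] = 1.2527, γ^t·E[r] = 0.665754, running G = 5.619443
t=7: π = [0.2022, 0.1634, 0.1853, 0.2856, 0.1634], E[r] = 1.2527, γ^t·E[r] = 0.599181, running G = 6.218624
t=8: π = [0.2022, 0.1634, 0.1853, 0.2856, 0.1634], E[r] = 1.2527, γ^t·E[r] = 0.539263, running G = 6.757886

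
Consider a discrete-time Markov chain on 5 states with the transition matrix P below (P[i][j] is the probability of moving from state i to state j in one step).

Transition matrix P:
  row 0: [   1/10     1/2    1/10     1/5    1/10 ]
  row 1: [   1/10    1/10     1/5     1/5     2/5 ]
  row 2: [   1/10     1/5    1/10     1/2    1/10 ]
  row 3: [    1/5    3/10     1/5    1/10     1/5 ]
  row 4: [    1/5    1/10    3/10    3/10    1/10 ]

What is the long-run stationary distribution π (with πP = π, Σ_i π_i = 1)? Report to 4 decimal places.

π = [0.1443, 0.2264, 0.1862, 0.2501, 0.1929]

Balance equations π_j = Σ_i π_i·P[i][j]:
  π_0 = 1/10·π_0 + 1/10·π_1 + 1/10·π_2 + 1/5·π_3 + 1/5·π_4
  π_1 = 1/2·π_0 + 1/10·π_1 + 1/5·π_2 + 3/10·π_3 + 1/10·π_4
  π_2 = 1/10·π_0 + 1/5·π_1 + 1/10·π_2 + 1/5·π_3 + 3/10·π_4
  π_3 = 1/5·π_0 + 1/5·π_1 + 1/2·π_2 + 1/10·π_3 + 3/10·π_4
  normalize: π_0 + π_1 + π_2 + π_3 + π_4 = 1
Solving the linear system gives exactly π = [1208/8371, 1895/8371, 1559/8371, 2094/8371, 1615/8371].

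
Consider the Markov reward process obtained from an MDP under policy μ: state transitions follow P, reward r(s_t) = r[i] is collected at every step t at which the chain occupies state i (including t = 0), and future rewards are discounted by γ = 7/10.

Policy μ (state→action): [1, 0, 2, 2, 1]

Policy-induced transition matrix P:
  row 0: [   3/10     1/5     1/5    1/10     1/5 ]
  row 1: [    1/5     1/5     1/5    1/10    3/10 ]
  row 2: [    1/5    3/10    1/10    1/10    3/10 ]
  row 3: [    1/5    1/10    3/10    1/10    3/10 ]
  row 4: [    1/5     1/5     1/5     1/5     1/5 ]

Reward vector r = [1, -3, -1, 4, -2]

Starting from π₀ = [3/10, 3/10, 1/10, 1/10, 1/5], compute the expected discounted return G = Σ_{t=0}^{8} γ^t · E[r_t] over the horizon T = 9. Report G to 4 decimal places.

G = -2.0062

t=0: π = [0.3000, 0.3000, 0.1000, 0.1000, 0.2000], E[r] = -0.7000, γ^t·E[r] = -0.700000, running G = -0.700000
t=1: π = [0.2300, 0.2000, 0.2000, 0.1200, 0.2500], E[r] = -0.5900, γ^t·E[r] = -0.413000, running G = -1.113000
t=2: π = [0.2230, 0.2080, 0.1920, 0.1250, 0.2520], E[r] = -0.5970, γ^t·E[r] = -0.292530, running G = -1.405530
t=3: π = [0.2223, 0.2067, 0.1933, 0.1252, 0.2525], E[r] = -0.5953, γ^t·E[r] = -0.204188, running G = -1.609718
t=4: π = [0.2222, 0.2068, 0.1932, 0.1253, 0.2525], E[r] = -0.5954, γ^t·E[r] = -0.142963, running G = -1.752681
t=5: π = [0.2222, 0.2068, 0.1932, 0.1253, 0.2525], E[r] = -0.5954, γ^t·E[r] = -0.100070, running G = -1.852751
t=6: π = [0.2222, 0.2068, 0.1932, 0.1253, 0.2525], E[r] = -0.5954, γ^t·E[r] = -0.070049, running G = -1.922800
t=7: π = [0.2222, 0.2068, 0.1932, 0.1253, 0.2525], E[r] = -0.5954, γ^t·E[r] = -0.049034, running G = -1.971834
t=8: π = [0.2222, 0.2068, 0.1932, 0.1253, 0.2525], E[r] = -0.5954, γ^t·E[r] = -0.034324, running G = -2.006159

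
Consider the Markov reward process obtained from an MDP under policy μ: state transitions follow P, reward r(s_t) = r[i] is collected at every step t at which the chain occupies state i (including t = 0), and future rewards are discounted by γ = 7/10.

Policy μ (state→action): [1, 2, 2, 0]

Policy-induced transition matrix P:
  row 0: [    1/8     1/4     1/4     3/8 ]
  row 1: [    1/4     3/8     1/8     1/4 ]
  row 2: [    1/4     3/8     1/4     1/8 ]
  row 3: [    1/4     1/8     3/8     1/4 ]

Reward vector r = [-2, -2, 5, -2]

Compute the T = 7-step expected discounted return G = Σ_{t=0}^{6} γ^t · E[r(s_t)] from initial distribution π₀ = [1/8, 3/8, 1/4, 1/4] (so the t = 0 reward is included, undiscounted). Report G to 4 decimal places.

t=0: π = [0.1250, 0.3750, 0.2500, 0.2500], E[r] = -0.2500, γ^t·E[r] = -0.250000, running G = -0.250000
t=1: π = [0.2344, 0.2969, 0.2344, 0.2344], E[r] = -0.3594, γ^t·E[r] = -0.251563, running G = -0.501563
t=2: π = [0.2207, 0.2871, 0.2422, 0.2500], E[r] = -0.3047, γ^t·E[r] = -0.149297, running G = -0.650859
t=3: π = [0.2224, 0.2849, 0.2454, 0.2473], E[r] = -0.2825, γ^t·E[r] = -0.096887, running G = -0.747747
t=4: π = [0.2222, 0.2854, 0.2453, 0.2471], E[r] = -0.2829, γ^t·E[r] = -0.067924, running G = -0.815671
t=5: π = [0.2222, 0.2854, 0.2452, 0.2471], E[r] = -0.2835, γ^t·E[r] = -0.047641, running G = -0.863312
t=6: π = [0.2222, 0.2854, 0.2452, 0.2471], E[r] = -0.2835, γ^t·E[r] = -0.033358, running G = -0.896670

G = -0.8967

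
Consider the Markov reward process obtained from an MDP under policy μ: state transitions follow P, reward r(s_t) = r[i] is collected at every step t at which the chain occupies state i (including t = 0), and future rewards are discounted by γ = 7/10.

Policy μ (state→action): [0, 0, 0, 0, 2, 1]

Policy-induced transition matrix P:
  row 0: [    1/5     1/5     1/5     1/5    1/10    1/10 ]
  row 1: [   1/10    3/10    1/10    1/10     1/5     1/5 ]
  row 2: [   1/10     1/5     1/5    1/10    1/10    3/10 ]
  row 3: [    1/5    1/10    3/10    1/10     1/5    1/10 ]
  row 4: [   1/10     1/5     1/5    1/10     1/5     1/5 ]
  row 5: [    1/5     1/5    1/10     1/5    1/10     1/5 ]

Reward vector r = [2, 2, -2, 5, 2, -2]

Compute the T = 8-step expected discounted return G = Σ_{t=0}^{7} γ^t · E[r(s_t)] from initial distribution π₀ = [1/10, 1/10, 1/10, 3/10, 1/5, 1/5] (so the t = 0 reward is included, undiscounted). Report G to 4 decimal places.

G = 3.6912

t=0: π = [0.1000, 0.1000, 0.1000, 0.3000, 0.2000, 0.2000], E[r] = 1.7000, γ^t·E[r] = 1.700000, running G = 1.700000
t=1: π = [0.1600, 0.1800, 0.2000, 0.1300, 0.1600, 0.1700], E[r] = 0.9100, γ^t·E[r] = 0.637000, running G = 2.337000
t=2: π = [0.1460, 0.2050, 0.1780, 0.1330, 0.1470, 0.1910], E[r] = 0.9230, γ^t·E[r] = 0.452270, running G = 2.789270
t=3: π = [0.1470, 0.2072, 0.1737, 0.1337, 0.1485, 0.1899], E[r] = 0.9467, γ^t·E[r] = 0.324718, running G = 3.113988
t=4: π = [0.1471, 0.2074, 0.1737, 0.1337, 0.1489, 0.1893], E[r] = 0.9492, γ^t·E[r] = 0.227910, running G = 3.341898
t=5: π = [0.1470, 0.2074, 0.1737, 0.1336, 0.1490, 0.1893], E[r] = 0.9489, γ^t·E[r] = 0.159486, running G = 3.501385
t=6: π = [0.1470, 0.2074, 0.1737, 0.1336, 0.1490, 0.1893], E[r] = 0.9489, γ^t·E[r] = 0.111634, running G = 3.613018
t=7: π = [0.1470, 0.2074, 0.1737, 0.1336, 0.1490, 0.1893], E[r] = 0.9489, γ^t·E[r] = 0.078144, running G = 3.691163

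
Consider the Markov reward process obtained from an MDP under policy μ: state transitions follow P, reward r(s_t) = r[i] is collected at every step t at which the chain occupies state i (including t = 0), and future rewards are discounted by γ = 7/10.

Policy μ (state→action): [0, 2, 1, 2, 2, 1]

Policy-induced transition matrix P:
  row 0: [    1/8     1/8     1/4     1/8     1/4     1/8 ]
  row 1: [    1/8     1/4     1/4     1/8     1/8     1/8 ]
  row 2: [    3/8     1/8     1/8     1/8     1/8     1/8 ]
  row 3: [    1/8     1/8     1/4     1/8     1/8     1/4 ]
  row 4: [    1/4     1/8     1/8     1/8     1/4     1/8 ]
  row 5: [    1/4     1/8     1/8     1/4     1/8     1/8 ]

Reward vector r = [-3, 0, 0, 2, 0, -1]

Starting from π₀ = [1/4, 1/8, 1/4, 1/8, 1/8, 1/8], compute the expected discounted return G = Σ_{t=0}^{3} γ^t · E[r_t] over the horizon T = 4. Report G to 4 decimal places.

t=0: π = [0.2500, 0.1250, 0.2500, 0.1250, 0.1250, 0.1250], E[r] = -0.6250, γ^t·E[r] = -0.625000, running G = -0.625000
t=1: π = [0.2188, 0.1406, 0.1875, 0.1406, 0.1719, 0.1406], E[r] = -0.5156, γ^t·E[r] = -0.360938, running G = -0.985938
t=2: π = [0.2109, 0.1426, 0.1875, 0.1426, 0.1738, 0.1426], E[r] = -0.4902, γ^t·E[r] = -0.240215, running G = -1.226152
t=3: π = [0.2114, 0.1428, 0.1870, 0.1428, 0.1731, 0.1428], E[r] = -0.4915, γ^t·E[r] = -0.168569, running G = -1.394721

G = -1.3947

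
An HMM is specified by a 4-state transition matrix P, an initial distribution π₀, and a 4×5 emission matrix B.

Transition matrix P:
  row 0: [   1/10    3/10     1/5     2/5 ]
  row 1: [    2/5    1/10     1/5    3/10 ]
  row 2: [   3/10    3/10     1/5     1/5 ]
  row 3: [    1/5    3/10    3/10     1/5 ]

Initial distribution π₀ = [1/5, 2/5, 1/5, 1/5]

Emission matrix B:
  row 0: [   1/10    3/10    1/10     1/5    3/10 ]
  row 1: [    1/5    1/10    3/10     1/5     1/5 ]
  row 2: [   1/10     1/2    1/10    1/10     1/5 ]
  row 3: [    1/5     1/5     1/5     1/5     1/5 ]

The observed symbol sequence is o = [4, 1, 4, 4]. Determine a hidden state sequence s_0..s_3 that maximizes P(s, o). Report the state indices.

t=0: δ = [6.000e-02, 8.000e-02, 4.000e-02, 4.000e-02]  (obs o_0=4)
t=1: δ = [9.600e-03, 1.800e-03, 8.000e-03, 4.800e-03]  ψ = [1, 0, 1, 0]  (obs o_1=1)
t=2: δ = [7.200e-04, 5.760e-04, 3.840e-04, 7.680e-04]  ψ = [2, 0, 0, 0]  (obs o_2=4)
t=3: δ = [6.912e-05, 4.608e-05, 4.608e-05, 5.760e-05]  ψ = [1, 3, 3, 0]  (obs o_3=4)
backtrack: best end state = 0; path = [1, 0, 1, 0]

path = [1, 0, 1, 0]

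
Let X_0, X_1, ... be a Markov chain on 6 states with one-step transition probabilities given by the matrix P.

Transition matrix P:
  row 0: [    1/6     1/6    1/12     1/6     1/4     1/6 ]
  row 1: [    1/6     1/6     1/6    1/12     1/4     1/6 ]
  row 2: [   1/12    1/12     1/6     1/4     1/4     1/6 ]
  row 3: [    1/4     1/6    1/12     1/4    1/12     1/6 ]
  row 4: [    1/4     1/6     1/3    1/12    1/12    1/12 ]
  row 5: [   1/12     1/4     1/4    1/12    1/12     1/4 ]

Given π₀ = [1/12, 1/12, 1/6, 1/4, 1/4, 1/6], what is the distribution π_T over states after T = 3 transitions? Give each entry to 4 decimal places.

t=0: π = [0.0833, 0.0833, 0.1667, 0.2500, 0.2500, 0.1667]
t=1: π = [0.1806, 0.1667, 0.1944, 0.1597, 0.1389, 0.1597]
t=2: π = [0.1620, 0.1638, 0.1748, 0.1574, 0.1736, 0.1684]
t=3: π = [0.1657, 0.1661, 0.1830, 0.1522, 0.1668, 0.1662]

π = [0.1657, 0.1661, 0.1830, 0.1522, 0.1668, 0.1662]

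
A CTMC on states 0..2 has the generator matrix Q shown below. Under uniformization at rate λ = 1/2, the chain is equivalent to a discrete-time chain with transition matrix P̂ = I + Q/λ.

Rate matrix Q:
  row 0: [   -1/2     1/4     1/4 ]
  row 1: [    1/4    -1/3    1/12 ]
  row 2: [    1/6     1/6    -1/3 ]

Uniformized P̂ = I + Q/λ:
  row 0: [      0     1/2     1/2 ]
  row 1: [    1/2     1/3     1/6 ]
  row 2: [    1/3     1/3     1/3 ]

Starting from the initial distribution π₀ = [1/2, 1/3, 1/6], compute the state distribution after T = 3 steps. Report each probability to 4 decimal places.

π = [0.2855, 0.3881, 0.3264]

t=0: π = [0.5000, 0.3333, 0.1667]
t=1: π = [0.2222, 0.4167, 0.3611]
t=2: π = [0.3287, 0.3704, 0.3009]
t=3: π = [0.2855, 0.3881, 0.3264]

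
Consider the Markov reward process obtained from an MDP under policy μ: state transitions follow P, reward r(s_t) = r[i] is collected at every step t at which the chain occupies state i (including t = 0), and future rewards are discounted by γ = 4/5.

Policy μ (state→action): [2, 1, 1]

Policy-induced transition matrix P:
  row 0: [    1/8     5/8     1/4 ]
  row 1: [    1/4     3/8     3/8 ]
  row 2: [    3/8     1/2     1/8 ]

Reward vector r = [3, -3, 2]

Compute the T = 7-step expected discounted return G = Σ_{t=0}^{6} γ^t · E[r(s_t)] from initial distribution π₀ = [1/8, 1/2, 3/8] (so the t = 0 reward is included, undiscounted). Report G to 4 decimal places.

G = -0.6179

t=0: π = [0.1250, 0.5000, 0.3750], E[r] = -0.3750, γ^t·E[r] = -0.375000, running G = -0.375000
t=1: π = [0.2813, 0.4531, 0.2656], E[r] = 0.0156, γ^t·E[r] = 0.012500, running G = -0.362500
t=2: π = [0.2480, 0.4785, 0.2734], E[r] = -0.1445, γ^t·E[r] = -0.092500, running G = -0.455000
t=3: π = [0.2532, 0.4712, 0.2756], E[r] = -0.1028, γ^t·E[r] = -0.052625, running G = -0.507625
t=4: π = [0.2528, 0.4727, 0.2744], E[r] = -0.1109, γ^t·E[r] = -0.045438, running G = -0.553063
t=5: π = [0.2527, 0.4725, 0.2748], E[r] = -0.1098, γ^t·E[r] = -0.035990, running G = -0.589053
t=6: π = [0.2528, 0.4725, 0.2747], E[r] = -0.1099, γ^t·E[r] = -0.028800, running G = -0.617852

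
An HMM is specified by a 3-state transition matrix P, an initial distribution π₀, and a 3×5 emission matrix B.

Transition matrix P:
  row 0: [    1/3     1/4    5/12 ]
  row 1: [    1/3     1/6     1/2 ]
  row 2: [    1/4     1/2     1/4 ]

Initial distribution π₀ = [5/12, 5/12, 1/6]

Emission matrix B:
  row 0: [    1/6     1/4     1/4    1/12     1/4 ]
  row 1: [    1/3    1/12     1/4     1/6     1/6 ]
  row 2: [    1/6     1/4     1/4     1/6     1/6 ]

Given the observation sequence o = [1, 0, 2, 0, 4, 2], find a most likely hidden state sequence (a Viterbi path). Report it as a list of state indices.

path = [0, 1, 2, 1, 2, 1]

t=0: δ = [1.042e-01, 3.472e-02, 4.167e-02]  (obs o_0=1)
t=1: δ = [5.787e-03, 8.681e-03, 7.234e-03]  ψ = [0, 0, 0]  (obs o_1=0)
t=2: δ = [7.234e-04, 9.042e-04, 1.085e-03]  ψ = [1, 2, 1]  (obs o_2=2)
t=3: δ = [5.023e-05, 1.808e-04, 7.535e-05]  ψ = [1, 2, 1]  (obs o_3=0)
t=4: δ = [1.507e-05, 6.279e-06, 1.507e-05]  ψ = [1, 2, 1]  (obs o_4=4)
t=5: δ = [1.256e-06, 1.884e-06, 1.570e-06]  ψ = [0, 2, 0]  (obs o_5=2)
backtrack: best end state = 1; path = [0, 1, 2, 1, 2, 1]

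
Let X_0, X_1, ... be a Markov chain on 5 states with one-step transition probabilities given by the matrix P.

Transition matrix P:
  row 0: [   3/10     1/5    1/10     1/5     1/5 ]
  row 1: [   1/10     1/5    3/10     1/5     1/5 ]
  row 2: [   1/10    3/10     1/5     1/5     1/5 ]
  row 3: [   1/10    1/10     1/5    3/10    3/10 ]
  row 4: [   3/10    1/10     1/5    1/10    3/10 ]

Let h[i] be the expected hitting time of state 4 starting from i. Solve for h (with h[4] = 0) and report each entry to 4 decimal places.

h = [4.5000, 4.5000, 4.5000, 4.0000, 0.0000]

First-step conditioning: h[4] = 0; for i ≠ 4, h[i] = 1 + Σ_k P[i][k]·h[k].
  h[0] = 1 + 3/10·h[0] + 1/5·h[1] + 1/10·h[2] + 1/5·h[3]
  h[1] = 1 + 1/10·h[0] + 1/5·h[1] + 3/10·h[2] + 1/5·h[3]
  h[2] = 1 + 1/10·h[0] + 3/10·h[1] + 1/5·h[2] + 1/5·h[3]
  h[3] = 1 + 1/10·h[0] + 1/10·h[1] + 1/5·h[2] + 3/10·h[3]
Solving the 4×4 linear system over states ≠ 4 gives exactly h = [9/2, 9/2, 9/2, 4, 0] (h[4] = 0 is the target).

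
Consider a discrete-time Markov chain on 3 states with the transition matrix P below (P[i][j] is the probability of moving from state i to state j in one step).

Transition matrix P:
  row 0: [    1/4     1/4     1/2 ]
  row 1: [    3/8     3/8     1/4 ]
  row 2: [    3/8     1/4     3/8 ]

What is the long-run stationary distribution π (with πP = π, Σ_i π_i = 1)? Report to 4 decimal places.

π = [0.3333, 0.2857, 0.3810]

Balance equations π_j = Σ_i π_i·P[i][j]:
  π_0 = 1/4·π_0 + 3/8·π_1 + 3/8·π_2
  π_1 = 1/4·π_0 + 3/8·π_1 + 1/4·π_2
  normalize: π_0 + π_1 + π_2 = 1
Solving the linear system gives exactly π = [1/3, 2/7, 8/21].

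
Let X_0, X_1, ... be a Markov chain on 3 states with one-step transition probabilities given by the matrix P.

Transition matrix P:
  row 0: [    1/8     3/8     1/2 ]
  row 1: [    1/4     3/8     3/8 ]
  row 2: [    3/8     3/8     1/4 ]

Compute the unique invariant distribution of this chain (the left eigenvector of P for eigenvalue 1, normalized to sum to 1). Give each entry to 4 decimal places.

Balance equations π_j = Σ_i π_i·P[i][j]:
  π_0 = 1/8·π_0 + 1/4·π_1 + 3/8·π_2
  π_1 = 3/8·π_0 + 3/8·π_1 + 3/8·π_2
  normalize: π_0 + π_1 + π_2 = 1
Solving the linear system gives exactly π = [21/80, 3/8, 29/80].

π = [0.2625, 0.3750, 0.3625]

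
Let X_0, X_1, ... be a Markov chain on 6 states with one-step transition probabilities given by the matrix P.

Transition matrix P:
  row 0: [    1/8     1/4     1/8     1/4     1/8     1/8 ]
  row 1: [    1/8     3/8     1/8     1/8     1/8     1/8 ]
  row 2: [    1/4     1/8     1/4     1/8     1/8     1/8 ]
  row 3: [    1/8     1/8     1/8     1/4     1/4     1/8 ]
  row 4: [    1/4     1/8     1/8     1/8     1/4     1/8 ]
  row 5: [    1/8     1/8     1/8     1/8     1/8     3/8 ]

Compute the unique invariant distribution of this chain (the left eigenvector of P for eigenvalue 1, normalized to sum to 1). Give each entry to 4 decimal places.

Balance equations π_j = Σ_i π_i·P[i][j]:
  π_0 = 1/8·π_0 + 1/8·π_1 + 1/4·π_2 + 1/8·π_3 + 1/4·π_4 + 1/8·π_5
  π_1 = 1/4·π_0 + 3/8·π_1 + 1/8·π_2 + 1/8·π_3 + 1/8·π_4 + 1/8·π_5
  π_2 = 1/8·π_0 + 1/8·π_1 + 1/4·π_2 + 1/8·π_3 + 1/8·π_4 + 1/8·π_5
  π_3 = 1/4·π_0 + 1/8·π_1 + 1/8·π_2 + 1/4·π_3 + 1/8·π_4 + 1/8·π_5
  π_4 = 1/8·π_0 + 1/8·π_1 + 1/8·π_2 + 1/4·π_3 + 1/4·π_4 + 1/8·π_5
  normalize: π_0 + π_1 + π_2 + π_3 + π_4 + π_5 = 1
Solving the linear system gives exactly π = [64/391, 455/2346, 1/7, 65/391, 456/2737, 1/6].

π = [0.1637, 0.1939, 0.1429, 0.1662, 0.1666, 0.1667]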